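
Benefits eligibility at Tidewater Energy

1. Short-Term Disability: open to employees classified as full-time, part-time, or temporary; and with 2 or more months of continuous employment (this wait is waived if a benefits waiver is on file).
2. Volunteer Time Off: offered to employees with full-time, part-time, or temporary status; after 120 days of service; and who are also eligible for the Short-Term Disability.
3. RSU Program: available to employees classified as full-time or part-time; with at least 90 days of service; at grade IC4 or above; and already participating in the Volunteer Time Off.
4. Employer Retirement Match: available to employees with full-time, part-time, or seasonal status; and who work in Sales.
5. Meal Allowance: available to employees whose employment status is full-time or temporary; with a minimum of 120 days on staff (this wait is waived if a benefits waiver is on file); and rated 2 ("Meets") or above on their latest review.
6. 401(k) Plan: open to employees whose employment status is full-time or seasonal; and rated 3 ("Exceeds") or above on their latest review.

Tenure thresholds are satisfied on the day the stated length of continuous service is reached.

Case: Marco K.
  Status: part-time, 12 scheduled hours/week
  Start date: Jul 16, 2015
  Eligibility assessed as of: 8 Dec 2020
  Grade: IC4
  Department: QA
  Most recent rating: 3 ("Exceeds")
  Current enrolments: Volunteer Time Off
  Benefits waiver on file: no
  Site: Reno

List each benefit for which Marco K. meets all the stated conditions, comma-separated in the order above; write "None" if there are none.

Short-Term Disability, Volunteer Time Off, RSU Program

Service from Jul 16, 2015 to 8 Dec 2020: 1972 days.
Short-Term Disability — status part-time ✓; no waiver, service 1972 days ≥ 2 months (≈60 days) ✓ → eligible.
Volunteer Time Off — status part-time ✓; service 1972 days ≥ 120 days ✓; eligible for Short-Term Disability ✓ → eligible.
RSU Program — status part-time ✓; service 1972 days ≥ 90 days ✓; grade IC4 ≥ IC4 ✓; enrolled in Volunteer Time Off ✓ → eligible.
Employer Retirement Match — status part-time ✓; dept QA ✗ → not eligible.
Meal Allowance — status part-time ✗ (requires full-time or temporary) → not eligible.
401(k) Plan — status part-time ✗ (requires full-time or seasonal) → not eligible.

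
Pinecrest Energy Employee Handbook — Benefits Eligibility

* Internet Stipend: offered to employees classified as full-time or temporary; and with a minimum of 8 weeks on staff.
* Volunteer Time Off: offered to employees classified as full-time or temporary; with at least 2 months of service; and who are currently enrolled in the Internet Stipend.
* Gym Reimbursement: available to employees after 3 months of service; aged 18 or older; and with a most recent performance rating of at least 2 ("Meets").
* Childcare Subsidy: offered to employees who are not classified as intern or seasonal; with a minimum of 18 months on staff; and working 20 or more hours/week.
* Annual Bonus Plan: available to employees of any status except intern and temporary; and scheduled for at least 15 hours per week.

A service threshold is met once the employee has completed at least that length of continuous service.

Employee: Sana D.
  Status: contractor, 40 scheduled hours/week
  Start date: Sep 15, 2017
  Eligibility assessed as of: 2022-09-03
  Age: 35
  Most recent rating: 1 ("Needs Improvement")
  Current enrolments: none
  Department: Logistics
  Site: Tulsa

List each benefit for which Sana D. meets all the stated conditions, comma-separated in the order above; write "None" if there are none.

Service from Sep 15, 2017 to 2022-09-03: 1814 days.
Internet Stipend — status contractor ✗ (requires full-time or temporary) → not eligible.
Volunteer Time Off — status contractor ✗ (requires full-time or temporary) → not eligible.
Gym Reimbursement — service 1814 days ≥ 3 months (≈90 days) ✓; age 35 ≥ 18 ✓; rating 1 < 2 ✗ → not eligible.
Childcare Subsidy — status contractor ✓ (not excluded); service 1814 days ≥ 18 months (≈540 days) ✓; 40 hrs/wk ≥ 20 ✓ → eligible.
Annual Bonus Plan — status contractor ✓ (not excluded); 40 hrs/wk ≥ 15 ✓ → eligible.

Childcare Subsidy, Annual Bonus Plan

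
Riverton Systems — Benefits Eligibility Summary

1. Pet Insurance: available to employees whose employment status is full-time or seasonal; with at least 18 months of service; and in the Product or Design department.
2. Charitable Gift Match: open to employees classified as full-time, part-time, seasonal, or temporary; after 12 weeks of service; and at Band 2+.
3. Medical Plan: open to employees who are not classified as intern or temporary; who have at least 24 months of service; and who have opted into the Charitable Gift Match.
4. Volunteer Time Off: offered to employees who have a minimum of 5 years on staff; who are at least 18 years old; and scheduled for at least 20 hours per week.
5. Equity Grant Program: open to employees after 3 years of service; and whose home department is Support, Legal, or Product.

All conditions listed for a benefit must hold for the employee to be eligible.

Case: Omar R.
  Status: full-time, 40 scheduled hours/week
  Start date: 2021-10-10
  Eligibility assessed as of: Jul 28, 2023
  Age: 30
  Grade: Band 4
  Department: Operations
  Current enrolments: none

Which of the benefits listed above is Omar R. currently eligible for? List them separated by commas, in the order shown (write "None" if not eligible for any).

Service from 2021-10-10 to Jul 28, 2023: 656 days.
Pet Insurance — status full-time ✓; service 656 days ≥ 18 months (≈540 days) ✓; dept Operations ✗ → not eligible.
Charitable Gift Match — status full-time ✓; service 656 days ≥ 12 weeks (≈84 days) ✓; grade Band 4 ≥ Band 2 ✓ → eligible.
Medical Plan — status full-time ✓ (not excluded); service 656 days < 24 months (≈720 days) ✗ → not eligible.
Volunteer Time Off — service 656 days < 5 years (≈1825 days) ✗ → not eligible.
Equity Grant Program — service 656 days < 3 years (≈1095 days) ✗ → not eligible.

Charitable Gift Match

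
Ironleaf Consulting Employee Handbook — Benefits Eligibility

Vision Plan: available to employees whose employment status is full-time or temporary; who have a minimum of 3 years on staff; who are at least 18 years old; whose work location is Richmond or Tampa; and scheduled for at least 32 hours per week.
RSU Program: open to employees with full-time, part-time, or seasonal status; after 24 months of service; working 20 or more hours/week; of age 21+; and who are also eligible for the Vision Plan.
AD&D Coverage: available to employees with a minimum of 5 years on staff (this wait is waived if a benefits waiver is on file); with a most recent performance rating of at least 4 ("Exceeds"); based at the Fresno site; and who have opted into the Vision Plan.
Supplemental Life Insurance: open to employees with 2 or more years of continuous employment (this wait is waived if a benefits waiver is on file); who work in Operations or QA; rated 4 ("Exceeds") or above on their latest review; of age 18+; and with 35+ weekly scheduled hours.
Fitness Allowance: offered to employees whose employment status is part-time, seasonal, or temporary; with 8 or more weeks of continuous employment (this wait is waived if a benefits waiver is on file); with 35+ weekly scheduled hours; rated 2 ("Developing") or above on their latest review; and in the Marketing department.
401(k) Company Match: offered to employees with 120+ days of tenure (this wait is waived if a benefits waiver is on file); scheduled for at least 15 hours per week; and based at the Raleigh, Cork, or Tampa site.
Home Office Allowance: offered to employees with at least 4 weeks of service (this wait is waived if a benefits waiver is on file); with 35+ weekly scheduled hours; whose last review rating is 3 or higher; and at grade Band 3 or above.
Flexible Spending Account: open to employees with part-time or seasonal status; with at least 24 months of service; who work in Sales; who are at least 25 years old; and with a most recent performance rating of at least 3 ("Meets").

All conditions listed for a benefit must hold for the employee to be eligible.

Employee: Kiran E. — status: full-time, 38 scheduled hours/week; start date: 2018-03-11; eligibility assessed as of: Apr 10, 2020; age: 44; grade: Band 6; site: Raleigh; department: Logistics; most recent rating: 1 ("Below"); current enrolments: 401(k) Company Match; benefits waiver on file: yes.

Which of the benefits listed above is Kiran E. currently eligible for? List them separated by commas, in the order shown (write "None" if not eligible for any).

401(k) Company Match

Service from 2018-03-11 to Apr 10, 2020: 761 days.
Vision Plan — status full-time ✓; service 761 days < 3 years (≈1095 days) ✗ → not eligible.
RSU Program — status full-time ✓; service 761 days ≥ 24 months (≈720 days) ✓; 38 hrs/wk ≥ 20 ✓; age 44 ≥ 21 ✓; not eligible for Vision Plan ✗ → not eligible.
AD&D Coverage — benefits waiver on file ✓; rating 1 < 4 ✗ → not eligible.
Supplemental Life Insurance — benefits waiver on file ✓; dept Logistics ✗ → not eligible.
Fitness Allowance — status full-time ✗ (requires part-time, seasonal, or temporary) → not eligible.
401(k) Company Match — benefits waiver on file ✓; 38 hrs/wk ≥ 15 ✓; site Raleigh ✓ → eligible.
Home Office Allowance — benefits waiver on file ✓; 38 hrs/wk ≥ 35 ✓; rating 1 < 3 ✗ → not eligible.
Flexible Spending Account — status full-time ✗ (requires part-time or seasonal) → not eligible.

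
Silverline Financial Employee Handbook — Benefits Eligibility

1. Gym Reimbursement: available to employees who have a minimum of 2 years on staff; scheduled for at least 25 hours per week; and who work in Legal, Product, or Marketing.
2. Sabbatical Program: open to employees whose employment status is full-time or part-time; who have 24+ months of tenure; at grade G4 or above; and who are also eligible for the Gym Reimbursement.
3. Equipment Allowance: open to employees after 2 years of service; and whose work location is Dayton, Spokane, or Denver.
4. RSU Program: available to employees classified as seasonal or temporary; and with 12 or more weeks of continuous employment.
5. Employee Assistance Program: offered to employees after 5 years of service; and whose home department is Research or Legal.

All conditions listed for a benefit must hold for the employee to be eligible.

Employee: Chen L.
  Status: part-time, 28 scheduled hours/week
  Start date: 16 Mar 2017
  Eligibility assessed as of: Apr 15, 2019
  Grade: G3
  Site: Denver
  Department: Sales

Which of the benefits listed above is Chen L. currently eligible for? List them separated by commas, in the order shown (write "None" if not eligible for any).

Service from 16 Mar 2017 to Apr 15, 2019: 760 days.
Gym Reimbursement — service 760 days ≥ 2 years (≈730 days) ✓; 28 hrs/wk ≥ 25 ✓; dept Sales ✗ → not eligible.
Sabbatical Program — status part-time ✓; service 760 days ≥ 24 months (≈720 days) ✓; grade G3 < G4 ✗ → not eligible.
Equipment Allowance — service 760 days ≥ 2 years (≈730 days) ✓; site Denver ✓ → eligible.
RSU Program — status part-time ✗ (requires seasonal or temporary) → not eligible.
Employee Assistance Program — service 760 days < 5 years (≈1825 days) ✗ → not eligible.

Equipment Allowance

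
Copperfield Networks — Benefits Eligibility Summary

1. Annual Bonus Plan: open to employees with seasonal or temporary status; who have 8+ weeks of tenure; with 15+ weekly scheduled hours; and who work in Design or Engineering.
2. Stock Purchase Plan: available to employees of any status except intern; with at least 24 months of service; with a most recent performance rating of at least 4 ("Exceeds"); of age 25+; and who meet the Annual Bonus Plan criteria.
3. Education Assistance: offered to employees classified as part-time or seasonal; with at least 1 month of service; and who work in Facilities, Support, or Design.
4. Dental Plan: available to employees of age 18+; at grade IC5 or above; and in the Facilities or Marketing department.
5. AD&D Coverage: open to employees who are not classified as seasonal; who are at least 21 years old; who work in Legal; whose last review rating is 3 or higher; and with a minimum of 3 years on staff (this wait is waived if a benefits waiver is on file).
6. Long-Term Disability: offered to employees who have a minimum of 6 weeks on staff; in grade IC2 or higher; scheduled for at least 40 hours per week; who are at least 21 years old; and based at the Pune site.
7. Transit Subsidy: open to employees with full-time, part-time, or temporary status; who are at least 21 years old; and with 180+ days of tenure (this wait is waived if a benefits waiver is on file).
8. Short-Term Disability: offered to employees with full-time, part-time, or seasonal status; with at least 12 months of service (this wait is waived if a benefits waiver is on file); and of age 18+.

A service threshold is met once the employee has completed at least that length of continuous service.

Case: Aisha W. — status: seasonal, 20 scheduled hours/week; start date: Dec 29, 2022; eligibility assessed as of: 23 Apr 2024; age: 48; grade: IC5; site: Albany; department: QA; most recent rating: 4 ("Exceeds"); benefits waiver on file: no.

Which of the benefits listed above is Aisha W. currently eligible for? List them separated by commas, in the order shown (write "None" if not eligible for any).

Service from Dec 29, 2022 to 23 Apr 2024: 481 days.
Annual Bonus Plan — status seasonal ✓; service 481 days ≥ 8 weeks (≈56 days) ✓; 20 hrs/wk ≥ 15 ✓; dept QA ✗ → not eligible.
Stock Purchase Plan — status seasonal ✓ (not excluded); service 481 days < 24 months (≈720 days) ✗ → not eligible.
Education Assistance — status seasonal ✓; service 481 days ≥ 1 month (≈30 days) ✓; dept QA ✗ → not eligible.
Dental Plan — age 48 ≥ 18 ✓; grade IC5 ≥ IC5 ✓; dept QA ✗ → not eligible.
AD&D Coverage — status seasonal ✗ (excluded) → not eligible.
Long-Term Disability — service 481 days ≥ 6 weeks (≈42 days) ✓; grade IC5 ≥ IC2 ✓; 20 hrs/wk < 40 ✗ → not eligible.
Transit Subsidy — status seasonal ✗ (requires full-time, part-time, or temporary) → not eligible.
Short-Term Disability — status seasonal ✓; no waiver, service 481 days ≥ 12 months (≈360 days) ✓; age 48 ≥ 18 ✓ → eligible.

Short-Term Disability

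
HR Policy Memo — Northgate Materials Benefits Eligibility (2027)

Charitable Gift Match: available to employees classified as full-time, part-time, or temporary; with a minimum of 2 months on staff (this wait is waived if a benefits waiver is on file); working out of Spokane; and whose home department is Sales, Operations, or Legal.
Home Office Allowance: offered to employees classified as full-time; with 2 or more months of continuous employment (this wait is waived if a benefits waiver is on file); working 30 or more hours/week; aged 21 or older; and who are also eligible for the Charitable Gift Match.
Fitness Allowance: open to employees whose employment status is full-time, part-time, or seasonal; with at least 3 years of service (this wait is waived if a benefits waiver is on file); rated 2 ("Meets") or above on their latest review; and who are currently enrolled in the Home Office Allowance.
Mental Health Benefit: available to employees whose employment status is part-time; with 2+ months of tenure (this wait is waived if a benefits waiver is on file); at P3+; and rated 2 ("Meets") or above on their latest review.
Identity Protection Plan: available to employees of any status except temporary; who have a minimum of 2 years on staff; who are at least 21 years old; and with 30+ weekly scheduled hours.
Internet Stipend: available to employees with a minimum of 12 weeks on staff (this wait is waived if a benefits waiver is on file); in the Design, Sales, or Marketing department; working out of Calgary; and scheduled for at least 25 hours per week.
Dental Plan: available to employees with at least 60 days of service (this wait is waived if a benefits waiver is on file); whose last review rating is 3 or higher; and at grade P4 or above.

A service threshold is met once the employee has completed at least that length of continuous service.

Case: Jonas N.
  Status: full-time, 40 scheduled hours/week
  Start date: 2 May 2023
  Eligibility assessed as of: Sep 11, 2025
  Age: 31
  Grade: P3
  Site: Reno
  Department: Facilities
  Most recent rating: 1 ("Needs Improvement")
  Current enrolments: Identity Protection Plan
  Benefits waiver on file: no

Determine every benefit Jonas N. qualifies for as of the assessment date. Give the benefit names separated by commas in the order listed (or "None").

Service from 2 May 2023 to Sep 11, 2025: 863 days.
Charitable Gift Match — status full-time ✓; no waiver, service 863 days ≥ 2 months (≈60 days) ✓; site Reno ✗ (not Spokane) → not eligible.
Home Office Allowance — status full-time ✓; no waiver, service 863 days ≥ 2 months (≈60 days) ✓; 40 hrs/wk ≥ 30 ✓; age 31 ≥ 21 ✓; not eligible for Charitable Gift Match ✗ → not eligible.
Fitness Allowance — status full-time ✓; no waiver, service 863 days < 3 years (≈1095 days) ✗ → not eligible.
Mental Health Benefit — status full-time ✗ (requires part-time) → not eligible.
Identity Protection Plan — status full-time ✓ (not excluded); service 863 days ≥ 2 years (≈730 days) ✓; age 31 ≥ 21 ✓; 40 hrs/wk ≥ 30 ✓ → eligible.
Internet Stipend — no waiver, service 863 days ≥ 12 weeks (≈84 days) ✓; dept Facilities ✗ → not eligible.
Dental Plan — no waiver, service 863 days ≥ 60 days ✓; rating 1 < 3 ✗ → not eligible.

Identity Protection Plan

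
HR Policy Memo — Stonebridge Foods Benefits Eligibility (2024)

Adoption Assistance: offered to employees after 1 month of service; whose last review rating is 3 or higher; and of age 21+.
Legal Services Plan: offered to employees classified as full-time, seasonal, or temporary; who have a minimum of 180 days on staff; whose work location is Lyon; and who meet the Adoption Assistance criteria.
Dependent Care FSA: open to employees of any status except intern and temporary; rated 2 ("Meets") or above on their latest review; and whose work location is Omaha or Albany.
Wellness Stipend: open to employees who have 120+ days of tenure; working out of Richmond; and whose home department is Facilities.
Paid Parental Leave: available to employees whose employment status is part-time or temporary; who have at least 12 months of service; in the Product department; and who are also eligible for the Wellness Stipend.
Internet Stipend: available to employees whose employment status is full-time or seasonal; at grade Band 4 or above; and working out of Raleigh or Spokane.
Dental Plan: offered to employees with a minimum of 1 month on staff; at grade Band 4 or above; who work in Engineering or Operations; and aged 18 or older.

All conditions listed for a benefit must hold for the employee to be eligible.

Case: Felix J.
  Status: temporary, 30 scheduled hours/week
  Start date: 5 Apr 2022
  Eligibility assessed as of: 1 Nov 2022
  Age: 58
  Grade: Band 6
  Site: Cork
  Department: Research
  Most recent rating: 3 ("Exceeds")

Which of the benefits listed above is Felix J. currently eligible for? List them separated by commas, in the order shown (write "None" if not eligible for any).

Service from 5 Apr 2022 to 1 Nov 2022: 210 days.
Adoption Assistance — service 210 days ≥ 1 month (≈30 days) ✓; rating 3 ≥ 3 ✓; age 58 ≥ 21 ✓ → eligible.
Legal Services Plan — status temporary ✓; service 210 days ≥ 180 days ✓; site Cork ✗ (not Lyon) → not eligible.
Dependent Care FSA — status temporary ✗ (excluded) → not eligible.
Wellness Stipend — service 210 days ≥ 120 days ✓; site Cork ✗ (not Richmond) → not eligible.
Paid Parental Leave — status temporary ✓; service 210 days < 12 months (≈360 days) ✗ → not eligible.
Internet Stipend — status temporary ✗ (requires full-time or seasonal) → not eligible.
Dental Plan — service 210 days ≥ 1 month (≈30 days) ✓; grade Band 6 ≥ Band 4 ✓; dept Research ✗ → not eligible.

Adoption Assistance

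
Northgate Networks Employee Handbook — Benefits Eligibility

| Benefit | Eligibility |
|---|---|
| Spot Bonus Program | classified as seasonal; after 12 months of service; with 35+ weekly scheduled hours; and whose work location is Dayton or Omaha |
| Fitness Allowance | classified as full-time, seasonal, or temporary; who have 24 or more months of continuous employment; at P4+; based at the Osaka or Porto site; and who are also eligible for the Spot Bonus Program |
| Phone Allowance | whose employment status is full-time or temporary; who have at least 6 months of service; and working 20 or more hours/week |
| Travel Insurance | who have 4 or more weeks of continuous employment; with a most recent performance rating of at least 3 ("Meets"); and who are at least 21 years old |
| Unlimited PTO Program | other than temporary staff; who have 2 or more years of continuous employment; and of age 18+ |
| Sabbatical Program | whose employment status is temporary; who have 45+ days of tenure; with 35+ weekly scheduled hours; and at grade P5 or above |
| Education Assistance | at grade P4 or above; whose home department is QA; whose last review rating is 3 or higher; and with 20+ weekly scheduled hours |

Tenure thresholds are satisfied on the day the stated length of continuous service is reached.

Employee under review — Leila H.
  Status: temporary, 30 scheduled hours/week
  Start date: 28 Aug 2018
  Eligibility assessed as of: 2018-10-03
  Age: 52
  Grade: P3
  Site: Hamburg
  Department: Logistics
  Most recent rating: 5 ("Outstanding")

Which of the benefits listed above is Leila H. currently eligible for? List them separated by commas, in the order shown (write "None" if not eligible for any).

Travel Insurance

Service from 28 Aug 2018 to 2018-10-03: 36 days.
Spot Bonus Program — status temporary ✗ (requires seasonal) → not eligible.
Fitness Allowance — status temporary ✓; service 36 days < 24 months (≈720 days) ✗ → not eligible.
Phone Allowance — status temporary ✓; service 36 days < 6 months (≈180 days) ✗ → not eligible.
Travel Insurance — service 36 days ≥ 4 weeks (≈28 days) ✓; rating 5 ≥ 3 ✓; age 52 ≥ 21 ✓ → eligible.
Unlimited PTO Program — status temporary ✗ (excluded) → not eligible.
Sabbatical Program — status temporary ✓; service 36 days < 45 days ✗ → not eligible.
Education Assistance — grade P3 < P4 ✗ → not eligible.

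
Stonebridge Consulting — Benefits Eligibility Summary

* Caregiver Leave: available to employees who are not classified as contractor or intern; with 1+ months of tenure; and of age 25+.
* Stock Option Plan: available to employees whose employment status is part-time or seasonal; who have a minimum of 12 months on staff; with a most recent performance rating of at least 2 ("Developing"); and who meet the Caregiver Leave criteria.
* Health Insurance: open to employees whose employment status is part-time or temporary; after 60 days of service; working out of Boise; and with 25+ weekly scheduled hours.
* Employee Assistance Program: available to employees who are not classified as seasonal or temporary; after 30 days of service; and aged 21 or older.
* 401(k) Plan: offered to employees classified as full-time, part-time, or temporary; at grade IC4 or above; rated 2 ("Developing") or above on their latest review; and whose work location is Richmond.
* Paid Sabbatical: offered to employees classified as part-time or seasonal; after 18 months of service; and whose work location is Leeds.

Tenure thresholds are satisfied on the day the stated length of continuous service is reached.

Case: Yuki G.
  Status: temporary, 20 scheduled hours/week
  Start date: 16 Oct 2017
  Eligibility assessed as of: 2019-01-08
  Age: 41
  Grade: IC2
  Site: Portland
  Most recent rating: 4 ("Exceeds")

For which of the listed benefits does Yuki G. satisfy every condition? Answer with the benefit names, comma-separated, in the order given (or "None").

Service from 16 Oct 2017 to 2019-01-08: 449 days.
Caregiver Leave — status temporary ✓ (not excluded); service 449 days ≥ 1 month (≈30 days) ✓; age 41 ≥ 25 ✓ → eligible.
Stock Option Plan — status temporary ✗ (requires part-time or seasonal) → not eligible.
Health Insurance — status temporary ✓; service 449 days ≥ 60 days ✓; site Portland ✗ (not Boise) → not eligible.
Employee Assistance Program — status temporary ✗ (excluded) → not eligible.
401(k) Plan — status temporary ✓; grade IC2 < IC4 ✗ → not eligible.
Paid Sabbatical — status temporary ✗ (requires part-time or seasonal) → not eligible.

Caregiver Leave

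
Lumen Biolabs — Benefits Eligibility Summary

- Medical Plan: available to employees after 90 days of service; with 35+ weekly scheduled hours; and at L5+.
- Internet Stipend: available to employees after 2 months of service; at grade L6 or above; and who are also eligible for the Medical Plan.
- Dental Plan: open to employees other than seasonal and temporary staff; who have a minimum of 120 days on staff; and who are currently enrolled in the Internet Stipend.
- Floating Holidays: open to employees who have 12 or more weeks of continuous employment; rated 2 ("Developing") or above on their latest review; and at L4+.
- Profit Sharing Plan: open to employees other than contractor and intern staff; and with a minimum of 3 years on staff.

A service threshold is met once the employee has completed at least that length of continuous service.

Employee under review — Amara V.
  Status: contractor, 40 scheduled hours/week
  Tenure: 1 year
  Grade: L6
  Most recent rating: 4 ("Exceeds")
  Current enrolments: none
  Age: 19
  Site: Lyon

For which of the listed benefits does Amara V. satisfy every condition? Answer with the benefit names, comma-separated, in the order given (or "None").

Medical Plan — service 1 year ≥ 90 days ✓; 40 hrs/wk ≥ 35 ✓; grade L6 ≥ L5 ✓ → eligible.
Internet Stipend — service 1 year ≥ 2 months (≈60 days) ✓; grade L6 ≥ L6 ✓; eligible for Medical Plan ✓ → eligible.
Dental Plan — status contractor ✓ (not excluded); service 1 year ≥ 120 days ✓; not enrolled in Internet Stipend ✗ → not eligible.
Floating Holidays — service 1 year ≥ 12 weeks (≈84 days) ✓; rating 4 ≥ 2 ✓; grade L6 ≥ L4 ✓ → eligible.
Profit Sharing Plan — status contractor ✗ (excluded) → not eligible.

Medical Plan, Internet Stipend, Floating Holidays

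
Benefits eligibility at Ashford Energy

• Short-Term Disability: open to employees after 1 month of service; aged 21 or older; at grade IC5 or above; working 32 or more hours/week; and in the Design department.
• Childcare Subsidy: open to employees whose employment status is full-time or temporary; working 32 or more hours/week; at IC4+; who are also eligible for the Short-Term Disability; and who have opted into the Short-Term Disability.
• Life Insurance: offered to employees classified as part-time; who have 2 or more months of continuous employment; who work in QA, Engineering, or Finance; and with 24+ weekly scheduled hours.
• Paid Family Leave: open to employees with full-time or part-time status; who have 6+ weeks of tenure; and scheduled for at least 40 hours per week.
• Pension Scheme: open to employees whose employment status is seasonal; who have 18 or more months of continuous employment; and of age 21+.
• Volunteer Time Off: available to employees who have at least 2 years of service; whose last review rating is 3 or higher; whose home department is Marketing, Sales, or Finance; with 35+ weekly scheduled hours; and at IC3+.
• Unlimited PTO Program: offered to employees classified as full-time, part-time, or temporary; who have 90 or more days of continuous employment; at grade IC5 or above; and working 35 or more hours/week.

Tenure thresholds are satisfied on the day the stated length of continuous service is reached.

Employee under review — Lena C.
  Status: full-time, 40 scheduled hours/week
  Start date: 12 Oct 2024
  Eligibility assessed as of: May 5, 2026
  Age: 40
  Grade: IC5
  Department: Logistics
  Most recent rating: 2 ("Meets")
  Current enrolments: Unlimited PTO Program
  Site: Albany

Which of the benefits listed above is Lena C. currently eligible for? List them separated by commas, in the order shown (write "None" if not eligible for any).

Service from 12 Oct 2024 to May 5, 2026: 570 days.
Short-Term Disability — service 570 days ≥ 1 month (≈30 days) ✓; age 40 ≥ 21 ✓; grade IC5 ≥ IC5 ✓; 40 hrs/wk ≥ 32 ✓; dept Logistics ✗ → not eligible.
Childcare Subsidy — status full-time ✓; 40 hrs/wk ≥ 32 ✓; grade IC5 ≥ IC4 ✓; not eligible for Short-Term Disability ✗ → not eligible.
Life Insurance — status full-time ✗ (requires part-time) → not eligible.
Paid Family Leave — status full-time ✓; service 570 days ≥ 6 weeks (≈42 days) ✓; 40 hrs/wk ≥ 40 ✓ → eligible.
Pension Scheme — status full-time ✗ (requires seasonal) → not eligible.
Volunteer Time Off — service 570 days < 2 years (≈730 days) ✗ → not eligible.
Unlimited PTO Program — status full-time ✓; service 570 days ≥ 90 days ✓; grade IC5 ≥ IC5 ✓; 40 hrs/wk ≥ 35 ✓ → eligible.

Paid Family Leave, Unlimited PTO Program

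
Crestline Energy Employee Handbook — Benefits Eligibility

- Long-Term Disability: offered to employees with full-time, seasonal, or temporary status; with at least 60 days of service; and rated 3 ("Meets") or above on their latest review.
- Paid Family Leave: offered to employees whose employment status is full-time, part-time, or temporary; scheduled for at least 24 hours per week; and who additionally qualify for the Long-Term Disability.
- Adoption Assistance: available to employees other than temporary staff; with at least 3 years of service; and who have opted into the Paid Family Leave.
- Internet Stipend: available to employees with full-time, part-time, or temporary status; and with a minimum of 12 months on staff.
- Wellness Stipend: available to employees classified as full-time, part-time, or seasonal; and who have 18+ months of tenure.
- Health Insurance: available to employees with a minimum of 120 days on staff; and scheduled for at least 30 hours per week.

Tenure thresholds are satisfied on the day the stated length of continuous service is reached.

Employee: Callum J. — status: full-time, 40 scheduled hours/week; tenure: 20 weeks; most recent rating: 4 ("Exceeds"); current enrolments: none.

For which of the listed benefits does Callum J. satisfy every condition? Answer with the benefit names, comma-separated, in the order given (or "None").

Long-Term Disability — status full-time ✓; service 20 weeks ≥ 60 days ✓; rating 4 ≥ 3 ✓ → eligible.
Paid Family Leave — status full-time ✓; 40 hrs/wk ≥ 24 ✓; eligible for Long-Term Disability ✓ → eligible.
Adoption Assistance — status full-time ✓ (not excluded); service 20 weeks < 3 years (≈1095 days) ✗ → not eligible.
Internet Stipend — status full-time ✓; service 20 weeks < 12 months (≈360 days) ✗ → not eligible.
Wellness Stipend — status full-time ✓; service 20 weeks < 18 months (≈540 days) ✗ → not eligible.
Health Insurance — service 20 weeks ≥ 120 days ✓; 40 hrs/wk ≥ 30 ✓ → eligible.

Long-Term Disability, Paid Family Leave, Health Insurance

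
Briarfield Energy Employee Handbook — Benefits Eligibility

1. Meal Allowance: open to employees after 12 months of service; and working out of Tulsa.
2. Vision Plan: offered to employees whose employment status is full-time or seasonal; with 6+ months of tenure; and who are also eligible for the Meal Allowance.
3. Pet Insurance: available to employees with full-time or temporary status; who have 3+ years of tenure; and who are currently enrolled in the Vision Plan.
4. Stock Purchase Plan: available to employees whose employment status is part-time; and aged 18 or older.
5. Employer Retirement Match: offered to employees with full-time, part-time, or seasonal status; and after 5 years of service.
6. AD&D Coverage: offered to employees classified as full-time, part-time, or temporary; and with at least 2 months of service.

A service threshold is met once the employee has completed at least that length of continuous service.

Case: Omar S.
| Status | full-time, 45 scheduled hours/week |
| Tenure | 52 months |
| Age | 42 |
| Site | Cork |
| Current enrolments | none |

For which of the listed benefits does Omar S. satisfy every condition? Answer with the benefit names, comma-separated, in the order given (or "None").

Meal Allowance — service 52 months ≥ 12 months ✓; site Cork ✗ (not Tulsa) → not eligible.
Vision Plan — status full-time ✓; service 52 months ≥ 6 months ✓; not eligible for Meal Allowance ✗ → not eligible.
Pet Insurance — status full-time ✓; service 52 months ≥ 3 years (≈1095 days) ✓; not enrolled in Vision Plan ✗ → not eligible.
Stock Purchase Plan — status full-time ✗ (requires part-time) → not eligible.
Employer Retirement Match — status full-time ✓; service 52 months < 5 years (≈1825 days) ✗ → not eligible.
AD&D Coverage — status full-time ✓; service 52 months ≥ 2 months ✓ → eligible.

AD&D Coverage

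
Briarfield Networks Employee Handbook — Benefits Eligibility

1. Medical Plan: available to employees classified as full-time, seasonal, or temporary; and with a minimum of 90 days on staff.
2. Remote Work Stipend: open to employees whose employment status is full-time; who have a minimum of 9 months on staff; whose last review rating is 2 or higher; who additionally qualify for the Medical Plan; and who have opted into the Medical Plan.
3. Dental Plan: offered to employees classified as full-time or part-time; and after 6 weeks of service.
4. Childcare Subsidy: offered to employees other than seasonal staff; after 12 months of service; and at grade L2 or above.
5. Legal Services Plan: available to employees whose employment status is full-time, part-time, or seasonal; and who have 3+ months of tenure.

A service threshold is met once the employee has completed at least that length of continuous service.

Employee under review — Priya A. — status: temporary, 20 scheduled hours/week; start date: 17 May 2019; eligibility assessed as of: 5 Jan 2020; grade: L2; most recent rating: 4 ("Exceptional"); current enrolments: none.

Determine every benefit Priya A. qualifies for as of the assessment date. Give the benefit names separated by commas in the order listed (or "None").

Service from 17 May 2019 to 5 Jan 2020: 233 days.
Medical Plan — status temporary ✓; service 233 days ≥ 90 days ✓ → eligible.
Remote Work Stipend — status temporary ✗ (requires full-time) → not eligible.
Dental Plan — status temporary ✗ (requires full-time or part-time) → not eligible.
Childcare Subsidy — status temporary ✓ (not excluded); service 233 days < 12 months (≈360 days) ✗ → not eligible.
Legal Services Plan — status temporary ✗ (requires full-time, part-time, or seasonal) → not eligible.

Medical Plan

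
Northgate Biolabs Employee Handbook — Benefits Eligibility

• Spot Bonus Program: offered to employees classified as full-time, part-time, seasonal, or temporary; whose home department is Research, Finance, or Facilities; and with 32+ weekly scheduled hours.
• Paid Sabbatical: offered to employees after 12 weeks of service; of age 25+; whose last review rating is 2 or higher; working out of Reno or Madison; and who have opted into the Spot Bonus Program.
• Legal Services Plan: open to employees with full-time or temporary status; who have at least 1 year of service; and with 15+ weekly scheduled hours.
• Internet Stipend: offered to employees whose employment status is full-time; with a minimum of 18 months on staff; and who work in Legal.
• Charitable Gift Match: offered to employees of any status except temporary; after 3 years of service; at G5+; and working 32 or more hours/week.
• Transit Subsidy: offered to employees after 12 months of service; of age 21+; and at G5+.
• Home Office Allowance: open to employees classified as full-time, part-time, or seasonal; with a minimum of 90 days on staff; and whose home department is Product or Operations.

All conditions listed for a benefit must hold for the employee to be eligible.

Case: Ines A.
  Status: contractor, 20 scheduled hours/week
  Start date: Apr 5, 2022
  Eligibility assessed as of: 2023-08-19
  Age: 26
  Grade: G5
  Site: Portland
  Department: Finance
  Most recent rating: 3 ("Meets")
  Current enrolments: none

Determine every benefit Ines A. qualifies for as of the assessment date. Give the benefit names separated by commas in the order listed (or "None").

Service from Apr 5, 2022 to 2023-08-19: 501 days.
Spot Bonus Program — status contractor ✗ (requires full-time, part-time, seasonal, or temporary) → not eligible.
Paid Sabbatical — service 501 days ≥ 12 weeks (≈84 days) ✓; age 26 ≥ 25 ✓; rating 3 ≥ 2 ✓; site Portland ✗ (not Reno or Madison) → not eligible.
Legal Services Plan — status contractor ✗ (requires full-time or temporary) → not eligible.
Internet Stipend — status contractor ✗ (requires full-time) → not eligible.
Charitable Gift Match — status contractor ✓ (not excluded); service 501 days < 3 years (≈1095 days) ✗ → not eligible.
Transit Subsidy — service 501 days ≥ 12 months (≈360 days) ✓; age 26 ≥ 21 ✓; grade G5 ≥ G5 ✓ → eligible.
Home Office Allowance — status contractor ✗ (requires full-time, part-time, or seasonal) → not eligible.

Transit Subsidy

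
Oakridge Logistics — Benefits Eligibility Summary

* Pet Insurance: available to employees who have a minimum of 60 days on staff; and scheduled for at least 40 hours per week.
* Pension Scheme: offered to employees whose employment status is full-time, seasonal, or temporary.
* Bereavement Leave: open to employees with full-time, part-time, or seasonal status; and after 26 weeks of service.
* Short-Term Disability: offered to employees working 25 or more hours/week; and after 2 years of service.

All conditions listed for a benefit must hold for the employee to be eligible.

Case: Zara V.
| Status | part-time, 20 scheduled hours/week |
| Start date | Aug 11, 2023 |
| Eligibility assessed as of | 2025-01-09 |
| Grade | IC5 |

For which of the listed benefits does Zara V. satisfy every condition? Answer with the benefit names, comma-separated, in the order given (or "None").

Service from Aug 11, 2023 to 2025-01-09: 517 days.
Pet Insurance — service 517 days ≥ 60 days ✓; 20 hrs/wk < 40 ✗ → not eligible.
Pension Scheme — status part-time ✗ (requires full-time, seasonal, or temporary) → not eligible.
Bereavement Leave — status part-time ✓; service 517 days ≥ 26 weeks (≈182 days) ✓ → eligible.
Short-Term Disability — 20 hrs/wk < 25 ✗ → not eligible.

Bereavement Leave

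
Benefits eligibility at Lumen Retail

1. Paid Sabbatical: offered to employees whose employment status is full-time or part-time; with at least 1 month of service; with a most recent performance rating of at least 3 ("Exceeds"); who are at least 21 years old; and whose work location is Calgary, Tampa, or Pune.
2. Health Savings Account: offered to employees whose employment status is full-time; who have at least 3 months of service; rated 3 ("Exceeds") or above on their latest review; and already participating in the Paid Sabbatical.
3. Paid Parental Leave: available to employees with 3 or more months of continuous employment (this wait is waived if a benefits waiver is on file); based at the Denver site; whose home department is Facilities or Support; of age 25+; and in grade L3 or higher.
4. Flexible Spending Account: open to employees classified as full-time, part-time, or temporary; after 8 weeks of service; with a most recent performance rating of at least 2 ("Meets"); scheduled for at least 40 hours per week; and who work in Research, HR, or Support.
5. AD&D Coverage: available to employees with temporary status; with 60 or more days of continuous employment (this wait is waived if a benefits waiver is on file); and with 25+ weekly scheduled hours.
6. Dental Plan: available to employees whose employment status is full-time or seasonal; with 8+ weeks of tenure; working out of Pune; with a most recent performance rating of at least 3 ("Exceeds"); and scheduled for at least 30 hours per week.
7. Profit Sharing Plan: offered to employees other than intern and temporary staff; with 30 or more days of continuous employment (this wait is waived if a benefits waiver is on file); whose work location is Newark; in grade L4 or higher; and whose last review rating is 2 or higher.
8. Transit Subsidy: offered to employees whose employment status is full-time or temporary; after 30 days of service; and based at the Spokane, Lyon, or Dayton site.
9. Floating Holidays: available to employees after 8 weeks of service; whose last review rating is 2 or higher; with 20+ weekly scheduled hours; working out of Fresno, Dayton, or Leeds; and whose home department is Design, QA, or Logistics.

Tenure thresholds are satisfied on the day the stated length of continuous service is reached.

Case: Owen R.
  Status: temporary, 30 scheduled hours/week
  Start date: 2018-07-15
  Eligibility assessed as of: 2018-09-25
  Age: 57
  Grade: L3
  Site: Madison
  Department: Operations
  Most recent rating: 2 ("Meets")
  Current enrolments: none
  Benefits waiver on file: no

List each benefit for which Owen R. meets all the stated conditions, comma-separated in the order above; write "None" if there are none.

AD&D Coverage

Service from 2018-07-15 to 2018-09-25: 72 days.
Paid Sabbatical — status temporary ✗ (requires full-time or part-time) → not eligible.
Health Savings Account — status temporary ✗ (requires full-time) → not eligible.
Paid Parental Leave — no waiver, service 72 days < 3 months (≈90 days) ✗ → not eligible.
Flexible Spending Account — status temporary ✓; service 72 days ≥ 8 weeks (≈56 days) ✓; rating 2 ≥ 2 ✓; 30 hrs/wk < 40 ✗ → not eligible.
AD&D Coverage — status temporary ✓; no waiver, service 72 days ≥ 60 days ✓; 30 hrs/wk ≥ 25 ✓ → eligible.
Dental Plan — status temporary ✗ (requires full-time or seasonal) → not eligible.
Profit Sharing Plan — status temporary ✗ (excluded) → not eligible.
Transit Subsidy — status temporary ✓; service 72 days ≥ 30 days ✓; site Madison ✗ (not Spokane, Lyon, or Dayton) → not eligible.
Floating Holidays — service 72 days ≥ 8 weeks (≈56 days) ✓; rating 2 ≥ 2 ✓; 30 hrs/wk ≥ 20 ✓; site Madison ✗ (not Fresno, Dayton, or Leeds) → not eligible.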